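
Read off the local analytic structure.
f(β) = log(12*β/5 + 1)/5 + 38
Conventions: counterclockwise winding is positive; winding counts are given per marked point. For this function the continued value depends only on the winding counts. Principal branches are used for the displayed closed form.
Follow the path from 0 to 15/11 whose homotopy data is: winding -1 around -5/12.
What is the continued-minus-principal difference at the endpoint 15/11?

The rational part is single-valued and drops out of the difference; each branch term changes only by its own monodromy.
(1/5)*log(1 - β/(-5/12)): each positive loop around -5/12 adds 2*pi*i to the log, so winding -1 contributes (1/5)*(-1)*2*pi*i = -(2/5)*pi*i.
Summing the contributions at β = 15/11 gives -(2/5)*pi*i.

Continued minus principal equals -(2/5)*pi*i.


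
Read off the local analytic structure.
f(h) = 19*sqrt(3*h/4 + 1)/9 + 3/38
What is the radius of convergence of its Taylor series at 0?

The radius of convergence is 4/3.

Branch term (19/9)*sqrt(1 - h/(-4/3)): its argument vanishes at h = -4/3, a square-root branch point, modulus 4/3.
The radius of convergence is the smallest modulus among the singular points: 4/3.


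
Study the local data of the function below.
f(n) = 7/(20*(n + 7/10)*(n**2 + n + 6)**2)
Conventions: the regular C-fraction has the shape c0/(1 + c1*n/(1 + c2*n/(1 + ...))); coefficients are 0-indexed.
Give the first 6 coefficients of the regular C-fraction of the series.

The regular C-fraction coefficients are [1/72, 37/21, -211/444, -19415/93684, 6677316/4096565, -311177314/291982185].

Taylor coefficients (expand at 0): a_0 = 1/72, a_1 = -37/1512, a_2 = 1333/42336, a_3 = -57241/1333584, a_4 = 13836281/224042112, a_5 = -139253581/1568294784.
c0 = a_0 = 1/72. Peel one level at a time: if S = 1 + c*n/S' with S'(0) = 1, then c is the n-coefficient of S and S' = c*n/(S - 1).
S_1 = c0/f = 1 + (37/21)*n + (211/252)*n^2 + ...; c1 = 37/21.
S_2 = c1*n/(S_1 - 1) = 1 + (-211/444)*n + (-19415/197136)*n^2 + ...; c2 = -211/444.
S_3 = c2*n/(S_2 - 1) = 1 + (-19415/93684)*n + (15039/44521)*n^2 + ...; c3 = -19415/93684.
S_4 = c3*n/(S_3 - 1) = 1 + (6677316/4096565)*n + (654799656/376942225)*n^2 + ...; c4 = 6677316/4096565.
S_5 = c4*n/(S_4 - 1) = 1 + (-311177314/291982185)*n + ...; c5 = -311177314/291982185.


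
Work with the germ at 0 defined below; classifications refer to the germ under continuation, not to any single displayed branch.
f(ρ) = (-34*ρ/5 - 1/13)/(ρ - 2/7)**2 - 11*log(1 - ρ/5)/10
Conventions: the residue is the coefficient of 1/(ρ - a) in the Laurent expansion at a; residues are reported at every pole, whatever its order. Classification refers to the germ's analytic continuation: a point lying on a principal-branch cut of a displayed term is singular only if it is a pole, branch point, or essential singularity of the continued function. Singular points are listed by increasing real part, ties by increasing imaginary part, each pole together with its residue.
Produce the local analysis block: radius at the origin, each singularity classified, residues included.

Radius of convergence at 0: 2/7.
At 2/7: a pole of order 2; residue -34/5.
At 5: a logarithmic branch point.

Denominator factor (ρ - 2/7)^2: pole of order 2 at 2/7, modulus 2/7.
Branch term (-11/10)*log(1 - ρ/(5)): its argument vanishes at ρ = 5, a logarithmic branch point, modulus 5.
The radius of convergence is the smallest modulus among the singular points: 2/7.
The branch term is analytic at 2/7 and contributes nothing to the residue; only the rational part matters.
At the order-2 pole 2/7 set g(ρ) = (ρ - (2/7))^2*(rational part) = -34*ρ/5 - 1/13.
Order-2 pole: residue = g'(a); g'(2/7) = -34/5, so the residue is -34/5.
List the singular points by increasing real part (a conjugate pair: the negative imaginary part first).


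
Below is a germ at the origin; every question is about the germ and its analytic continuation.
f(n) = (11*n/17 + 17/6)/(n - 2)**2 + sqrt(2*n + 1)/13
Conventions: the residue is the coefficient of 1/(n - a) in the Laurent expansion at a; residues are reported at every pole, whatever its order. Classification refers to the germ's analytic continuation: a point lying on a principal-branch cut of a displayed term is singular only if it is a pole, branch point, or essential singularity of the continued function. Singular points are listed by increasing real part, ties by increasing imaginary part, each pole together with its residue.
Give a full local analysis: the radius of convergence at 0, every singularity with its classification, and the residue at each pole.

Radius of convergence at 0: 1/2.
At -1/2: an algebraic (square-root) branch point.
At 2: a pole of order 2; residue 11/17.

Denominator factor (n - 2)^2: pole of order 2 at 2, modulus 2.
Branch term (1/13)*sqrt(1 - n/(-1/2)): its argument vanishes at n = -1/2, a square-root branch point, modulus 1/2.
The radius of convergence is the smallest modulus among the singular points: 1/2.
The branch term is analytic at 2 and contributes nothing to the residue; only the rational part matters.
At the order-2 pole 2 set g(n) = (n - (2))^2*(rational part) = 11*n/17 + 17/6.
Order-2 pole: residue = g'(a); g'(2) = 11/17, so the residue is 11/17.
List the singular points by increasing real part (a conjugate pair: the negative imaginary part first).


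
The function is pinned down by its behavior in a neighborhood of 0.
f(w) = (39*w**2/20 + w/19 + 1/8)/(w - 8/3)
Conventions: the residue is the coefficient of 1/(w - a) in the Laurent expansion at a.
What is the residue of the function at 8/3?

The residue is 32221/2280.

At the order-1 pole 8/3 set g(w) = (w - (8/3))*f(w) = 39*w**2/20 + w/19 + 1/8.
Simple pole: residue = g(a) at a = 8/3, which is 32221/2280.


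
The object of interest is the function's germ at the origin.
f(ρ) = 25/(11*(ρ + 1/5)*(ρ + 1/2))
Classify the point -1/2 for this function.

The point is a pole of order 1.

The denominator factor ρ + 1/2 vanishes at -1/2 and appears to the power 1; the numerator there equals 25/11, nonzero, and no other factor vanishes.
Hence a pole whose order is the multiplicity, 1.


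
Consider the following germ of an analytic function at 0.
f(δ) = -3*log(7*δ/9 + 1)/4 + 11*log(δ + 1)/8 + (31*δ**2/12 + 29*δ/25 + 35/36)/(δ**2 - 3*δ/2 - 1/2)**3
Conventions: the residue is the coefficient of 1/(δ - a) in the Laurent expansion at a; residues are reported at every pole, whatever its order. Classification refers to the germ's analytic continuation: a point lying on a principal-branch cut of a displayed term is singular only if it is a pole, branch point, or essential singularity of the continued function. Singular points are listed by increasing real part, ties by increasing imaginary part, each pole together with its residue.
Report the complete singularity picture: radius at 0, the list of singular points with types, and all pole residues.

Radius of convergence at 0: -3/4 + (1/4)*sqrt(17).
At -9/7: a logarithmic branch point.
At -1: a logarithmic branch point.
At 3/4 - (1/4)*sqrt(17): a pole of order 3; residue -(11426/122825)*sqrt(17).
At 3/4 + (1/4)*sqrt(17): a pole of order 3; residue (11426/122825)*sqrt(17).


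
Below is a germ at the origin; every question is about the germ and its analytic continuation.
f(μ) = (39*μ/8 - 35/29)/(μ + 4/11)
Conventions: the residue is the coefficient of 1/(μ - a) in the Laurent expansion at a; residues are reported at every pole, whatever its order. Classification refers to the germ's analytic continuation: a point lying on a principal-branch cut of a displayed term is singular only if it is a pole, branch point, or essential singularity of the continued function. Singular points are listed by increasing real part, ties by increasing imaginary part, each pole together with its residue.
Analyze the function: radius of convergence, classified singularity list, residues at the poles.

Radius of convergence at 0: 4/11.
At -4/11: a pole of order 1; residue -1901/638.

Denominator factor (μ + 4/11): pole of order 1 at -4/11, modulus 4/11.
The radius of convergence is the smallest modulus among the singular points: 4/11.
At the order-1 pole -4/11 set g(μ) = (μ - (-4/11))*f(μ) = 39*μ/8 - 35/29.
Simple pole: residue = g(a) at a = -4/11, which is -1901/638.


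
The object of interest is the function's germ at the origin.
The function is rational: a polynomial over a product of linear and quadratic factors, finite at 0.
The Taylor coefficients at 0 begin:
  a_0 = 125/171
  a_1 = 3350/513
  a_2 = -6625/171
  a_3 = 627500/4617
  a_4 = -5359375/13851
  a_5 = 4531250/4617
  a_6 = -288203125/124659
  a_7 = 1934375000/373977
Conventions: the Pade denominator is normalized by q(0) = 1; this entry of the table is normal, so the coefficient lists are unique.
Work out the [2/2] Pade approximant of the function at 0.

Taylor coefficients needed (read off): a_0 = 125/171, a_1 = 3350/513, a_2 = -6625/171, a_3 = 627500/4617, a_4 = -5359375/13851.
Write the denominator as Q(ρ) = 1 + q1*ρ + q2*ρ^2. Requiring Q*f - P = O(ρ^5) with deg P <= 2 kills the coefficients of ρ^3..ρ^4 in Q*f:
  ρ^3: a_3 + q1*a_2 + q2*a_1 = 0, i.e. 627500/4617 + (-6625/171)*q1 + (3350/513)*q2 = 0.
  ρ^4: a_4 + q1*a_3 + q2*a_2 = 0, i.e. -5359375/13851 + (627500/4617)*q1 + (-6625/171)*q2 = 0.
Solving this linear system: q1 = 1245490/278979, q2 = 4749025/836937.
The numerator is Q*f truncated at degree 2: P0 = a_0 = 125/171; P1 = a_1 + q1*a_0 = 155737600/15901803; P2 = a_2 + q1*a_1 + q2*a_0 = -778688000/143116227.

The Pade approximant has numerator coefficients [125/171, 155737600/15901803, -778688000/143116227]; denominator coefficients [1, 1245490/278979, 4749025/836937].


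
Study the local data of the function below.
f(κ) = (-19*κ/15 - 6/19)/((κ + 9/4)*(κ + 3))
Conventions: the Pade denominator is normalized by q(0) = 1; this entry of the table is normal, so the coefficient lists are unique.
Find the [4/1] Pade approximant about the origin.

Taylor coefficients needed (expand at 0): a_0 = -8/171, a_1 = -388/2565, a_2 = 2876/23085, a_3 = -15476/207765, a_4 = 14764/373977, a_5 = -331028/16828965.
Write the denominator as Q(κ) = 1 + q1*κ. Requiring Q*f - P = O(κ^6) with deg P <= 4 kills the coefficients of κ^5..κ^5 in Q*f:
  κ^5: a_5 + q1*a_4 = 0, i.e. -331028/16828965 + (14764/373977)*q1 = 0.
Solving this linear system: q1 = 82757/166095.
The numerator is Q*f truncated at degree 4: P0 = a_0 = -8/171; P1 = a_1 + q1*a_0 = -991676/5680449; P2 = a_2 + q1*a_1 = 20966864/426033675; P3 = a_3 + q1*a_2 = -15866816/1278101025; P4 = a_4 + q1*a_3 = 9066752/3834303075.

The Pade approximant has numerator coefficients [-8/171, -991676/5680449, 20966864/426033675, -15866816/1278101025, 9066752/3834303075]; denominator coefficients [1, 82757/166095].


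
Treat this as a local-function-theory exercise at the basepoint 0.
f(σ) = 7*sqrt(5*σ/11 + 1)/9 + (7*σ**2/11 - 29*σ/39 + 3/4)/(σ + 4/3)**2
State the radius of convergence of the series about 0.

The radius of convergence is 4/3.

Denominator factor (σ + 4/3)^2: pole of order 2 at -4/3, modulus 4/3.
Branch term (7/9)*sqrt(1 - σ/(-11/5)): its argument vanishes at σ = -11/5, a square-root branch point, modulus 11/5.
The radius of convergence is the smallest modulus among the singular points: 4/3.


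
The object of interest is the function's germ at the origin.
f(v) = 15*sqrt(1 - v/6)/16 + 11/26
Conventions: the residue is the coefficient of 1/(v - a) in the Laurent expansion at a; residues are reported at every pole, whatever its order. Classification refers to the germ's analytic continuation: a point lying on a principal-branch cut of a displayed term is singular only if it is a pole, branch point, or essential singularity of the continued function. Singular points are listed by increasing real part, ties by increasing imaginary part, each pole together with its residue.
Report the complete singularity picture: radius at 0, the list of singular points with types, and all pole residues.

Radius of convergence at 0: 6.
At 6: an algebraic (square-root) branch point.

Branch term (15/16)*sqrt(1 - v/(6)): its argument vanishes at v = 6, a square-root branch point, modulus 6.
The radius of convergence is the smallest modulus among the singular points: 6.


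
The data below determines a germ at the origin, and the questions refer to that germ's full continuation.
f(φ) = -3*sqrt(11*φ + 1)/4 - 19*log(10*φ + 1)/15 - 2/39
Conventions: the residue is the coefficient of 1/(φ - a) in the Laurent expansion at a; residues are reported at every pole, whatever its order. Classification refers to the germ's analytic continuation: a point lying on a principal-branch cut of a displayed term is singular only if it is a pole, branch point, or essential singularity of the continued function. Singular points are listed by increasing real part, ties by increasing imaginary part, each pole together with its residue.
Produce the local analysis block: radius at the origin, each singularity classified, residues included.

Radius of convergence at 0: 1/11.
At -1/10: a logarithmic branch point.
At -1/11: an algebraic (square-root) branch point.

Branch term (-19/15)*log(1 - φ/(-1/10)): its argument vanishes at φ = -1/10, a logarithmic branch point, modulus 1/10.
Branch term (-3/4)*sqrt(1 - φ/(-1/11)): its argument vanishes at φ = -1/11, a square-root branch point, modulus 1/11.
The radius of convergence is the smallest modulus among the singular points: 1/11.
List the singular points by increasing real part (a conjugate pair: the negative imaginary part first).


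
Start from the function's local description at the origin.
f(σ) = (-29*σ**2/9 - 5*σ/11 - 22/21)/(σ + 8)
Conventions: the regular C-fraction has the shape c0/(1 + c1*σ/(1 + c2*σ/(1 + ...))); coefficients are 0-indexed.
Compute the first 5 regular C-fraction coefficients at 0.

Taylor coefficients (expand at 0): a_0 = -11/84, a_1 = -299/7392, a_2 = -70559/177408, a_3 = 70559/1419264, a_4 = -70559/11354112.
c0 = a_0 = -11/84. Peel one level at a time: if S = 1 + c*σ/S' with S'(0) = 1, then c is the σ-coefficient of S and S' = c*σ/(S - 1).
S_1 = c0/f = 1 + (-299/968)*σ + (-2067359/702768)*σ^2 + ...; c1 = -299/968.
S_2 = c1*σ/(S_1 - 1) = 1 + (-2067359/217074)*σ + (157558247/1609218)*σ^2 + ...; c2 = -2067359/217074.
S_3 = c2*σ/(S_2 - 1) = 1 + (2723506841/264917289)*σ + (868798682279/261671830707)*σ^2 + ...; c3 = 2723506841/264917289.
S_4 = c3*σ/(S_3 - 1) = 1 + (-95381/295337)*σ + ...; c4 = -95381/295337.

The regular C-fraction coefficients are [-11/84, -299/968, -2067359/217074, 2723506841/264917289, -95381/295337].


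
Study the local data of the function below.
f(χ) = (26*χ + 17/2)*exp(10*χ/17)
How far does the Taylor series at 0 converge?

The radius of convergence is infinite.

The factor exp(10*χ/17) is entire and contributes no finite singular point.
The polynomial part has no poles.
No finite singular points: the Taylor series at 0 converges everywhere.


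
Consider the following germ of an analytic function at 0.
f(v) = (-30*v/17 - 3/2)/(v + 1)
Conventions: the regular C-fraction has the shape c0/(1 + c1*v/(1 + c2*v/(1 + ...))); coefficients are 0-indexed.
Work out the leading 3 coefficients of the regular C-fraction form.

Taylor coefficients (expand at 0): a_0 = -3/2, a_1 = -9/34, a_2 = 9/34.
c0 = a_0 = -3/2. Peel one level at a time: if S = 1 + c*v/S' with S'(0) = 1, then c is the v-coefficient of S and S' = c*v/(S - 1).
S_1 = c0/f = 1 + (-3/17)*v + (60/289)*v^2 + ...; c1 = -3/17.
S_2 = c1*v/(S_1 - 1) = 1 + (20/17)*v + ...; c2 = 20/17.

The regular C-fraction coefficients are [-3/2, -3/17, 20/17].


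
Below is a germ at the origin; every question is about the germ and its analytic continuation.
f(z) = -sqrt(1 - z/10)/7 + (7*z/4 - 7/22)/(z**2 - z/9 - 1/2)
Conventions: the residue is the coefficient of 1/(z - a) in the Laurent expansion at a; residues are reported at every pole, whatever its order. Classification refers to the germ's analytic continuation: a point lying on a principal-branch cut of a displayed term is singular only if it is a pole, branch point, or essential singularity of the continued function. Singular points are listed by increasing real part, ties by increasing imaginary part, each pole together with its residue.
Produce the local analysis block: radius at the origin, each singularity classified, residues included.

Denominator factor (z**2 - z/9 - 1/2): discriminant 163/81, real irrational roots 1/18 + (1/18)*sqrt(163) and 1/18 - (1/18)*sqrt(163); poles of order 1, moduli 1/18 + (1/18)*sqrt(163) and -1/18 + (1/18)*sqrt(163).
Branch term (-1/7)*sqrt(1 - z/(10)): its argument vanishes at z = 10, a square-root branch point, modulus 10.
The radius of convergence is the smallest modulus among the singular points: -1/18 + (1/18)*sqrt(163).
The branch term is analytic at 1/18 - (1/18)*sqrt(163) and contributes nothing to the residue; only the rational part matters.
The factor z**2 - z/9 - 1/2 splits as (z - a)(z - a') with a = 1/18 - (1/18)*sqrt(163), a' = 1/18 + (1/18)*sqrt(163). At the order-1 pole a set g(z) = (z - a)*(rational part) = [7*z/4 - 7/22] / (z - a').
Simple pole: residue = g(a) at a = 1/18 - (1/18)*sqrt(163), which is 7/8 + (175/14344)*sqrt(163).
The branch term is analytic at 1/18 + (1/18)*sqrt(163) and contributes nothing to the residue; only the rational part matters.
The factor z**2 - z/9 - 1/2 splits as (z - a)(z - a') with a = 1/18 + (1/18)*sqrt(163), a' = 1/18 - (1/18)*sqrt(163). At the order-1 pole a set g(z) = (z - a)*(rational part) = [7*z/4 - 7/22] / (z - a').
Simple pole: residue = g(a) at a = 1/18 + (1/18)*sqrt(163), which is 7/8 - (175/14344)*sqrt(163).
List the singular points by increasing real part (a conjugate pair: the negative imaginary part first).

Radius of convergence at 0: -1/18 + (1/18)*sqrt(163).
At 1/18 - (1/18)*sqrt(163): a pole of order 1; residue 7/8 + (175/14344)*sqrt(163).
At 1/18 + (1/18)*sqrt(163): a pole of order 1; residue 7/8 - (175/14344)*sqrt(163).
At 10: an algebraic (square-root) branch point.


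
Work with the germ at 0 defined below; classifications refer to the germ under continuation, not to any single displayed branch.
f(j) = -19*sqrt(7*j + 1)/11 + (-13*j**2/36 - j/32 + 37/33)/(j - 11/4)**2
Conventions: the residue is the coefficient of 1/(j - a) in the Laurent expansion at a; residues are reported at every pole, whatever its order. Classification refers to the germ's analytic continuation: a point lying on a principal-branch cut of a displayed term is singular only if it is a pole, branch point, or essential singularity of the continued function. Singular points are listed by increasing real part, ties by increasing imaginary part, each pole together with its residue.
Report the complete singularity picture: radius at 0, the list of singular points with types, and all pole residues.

Radius of convergence at 0: 1/7.
At -1/7: an algebraic (square-root) branch point.
At 11/4: a pole of order 2; residue -581/288.

Denominator factor (j - 11/4)^2: pole of order 2 at 11/4, modulus 11/4.
Branch term (-19/11)*sqrt(1 - j/(-1/7)): its argument vanishes at j = -1/7, a square-root branch point, modulus 1/7.
The radius of convergence is the smallest modulus among the singular points: 1/7.
The branch term is analytic at 11/4 and contributes nothing to the residue; only the rational part matters.
At the order-2 pole 11/4 set g(j) = (j - (11/4))^2*(rational part) = -13*j**2/36 - j/32 + 37/33.
Order-2 pole: residue = g'(a); g'(11/4) = -581/288, so the residue is -581/288.
List the singular points by increasing real part (a conjugate pair: the negative imaginary part first).


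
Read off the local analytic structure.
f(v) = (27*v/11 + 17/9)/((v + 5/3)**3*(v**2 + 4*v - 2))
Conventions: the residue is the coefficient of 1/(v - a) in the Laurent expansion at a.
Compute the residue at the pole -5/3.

The residue is 34560/1637647.

At the order-3 pole -5/3 set g(v) = (v - (-5/3))^3*f(v) = (27*v/11 + 17/9)/(v**2 + 4*v - 2).
Order-3 pole: residue = g''(a)/2; g''(-5/3) = 69120/1637647, so the residue is 34560/1637647.


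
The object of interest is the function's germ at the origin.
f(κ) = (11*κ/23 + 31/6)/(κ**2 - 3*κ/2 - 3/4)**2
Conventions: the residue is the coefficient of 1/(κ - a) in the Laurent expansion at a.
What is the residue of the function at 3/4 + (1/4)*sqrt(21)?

The factor κ**2 - 3*κ/2 - 3/4 splits as (κ - a)(κ - a') with a = 3/4 + (1/4)*sqrt(21), a' = 3/4 - (1/4)*sqrt(21). At the order-2 pole a set g(κ) = (κ - a)^2*f(κ) = [11*κ/23 + 31/6] / (κ - a')^2.
Order-2 pole: residue = g'(a); g'(3/4 + (1/4)*sqrt(21)) = -(6100/30429)*sqrt(21), so the residue is -(6100/30429)*sqrt(21).

The residue is -(6100/30429)*sqrt(21).


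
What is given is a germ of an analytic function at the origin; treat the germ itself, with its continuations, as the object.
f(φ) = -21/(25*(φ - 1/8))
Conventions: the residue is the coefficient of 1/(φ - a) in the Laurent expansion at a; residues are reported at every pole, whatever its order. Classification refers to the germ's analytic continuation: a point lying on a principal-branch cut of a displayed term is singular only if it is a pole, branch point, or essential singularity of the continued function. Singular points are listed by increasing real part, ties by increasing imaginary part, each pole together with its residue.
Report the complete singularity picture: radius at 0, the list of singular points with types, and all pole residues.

Radius of convergence at 0: 1/8.
At 1/8: a pole of order 1; residue -21/25.

Denominator factor (φ - 1/8): pole of order 1 at 1/8, modulus 1/8.
The radius of convergence is the smallest modulus among the singular points: 1/8.
At the order-1 pole 1/8 set g(φ) = (φ - (1/8))*f(φ) = -21/25.
Simple pole: residue = g(a) at a = 1/8, which is -21/25.


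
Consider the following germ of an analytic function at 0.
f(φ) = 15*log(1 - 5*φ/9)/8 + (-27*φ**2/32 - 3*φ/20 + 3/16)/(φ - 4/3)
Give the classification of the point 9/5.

The term (15/8)*log(1 - φ/(9/5)) has argument 1 - 9/5/(9/5) = 0 at 9/5: a logarithmic (infinitely-sheeted) branch point; the remaining terms are analytic or single-valued there.

The point is a logarithmic branch point.


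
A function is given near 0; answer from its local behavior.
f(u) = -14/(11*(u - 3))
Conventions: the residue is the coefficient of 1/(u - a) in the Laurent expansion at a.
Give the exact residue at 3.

The residue is -14/11.

At the order-1 pole 3 set g(u) = (u - (3))*f(u) = -14/11.
Simple pole: residue = g(a) at a = 3, which is -14/11.


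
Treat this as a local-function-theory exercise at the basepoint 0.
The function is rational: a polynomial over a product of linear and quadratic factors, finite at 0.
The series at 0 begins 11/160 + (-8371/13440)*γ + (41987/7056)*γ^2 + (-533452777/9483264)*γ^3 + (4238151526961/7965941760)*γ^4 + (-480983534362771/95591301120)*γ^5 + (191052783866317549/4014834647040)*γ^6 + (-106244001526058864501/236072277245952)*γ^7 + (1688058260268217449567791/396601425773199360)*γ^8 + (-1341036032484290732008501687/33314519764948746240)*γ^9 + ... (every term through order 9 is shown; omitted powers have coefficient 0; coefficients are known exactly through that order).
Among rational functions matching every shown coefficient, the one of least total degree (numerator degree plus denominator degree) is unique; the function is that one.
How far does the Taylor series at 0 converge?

The radius of convergence is -5/3 + (1/33)*sqrt(3421).

No rational of total degree below 8 reproduces all 10 coefficients; solving the [0/8] Pade equations on them gives f(γ) = 8/(5*(γ**2 - 10*γ/3 - 4/11)*(γ**2 + γ/7 - 4)**3), whose expansion matches every shown term.
Denominator factor (γ**2 - 10*γ/3 - 4/11): discriminant 1244/99, real irrational roots 5/3 + (1/33)*sqrt(3421) and 5/3 - (1/33)*sqrt(3421); poles of order 1, moduli 5/3 + (1/33)*sqrt(3421) and -5/3 + (1/33)*sqrt(3421).
Denominator factor (γ**2 + γ/7 - 4)^3: discriminant 785/49, real irrational roots -1/14 + (1/14)*sqrt(785) and -1/14 - (1/14)*sqrt(785); poles of order 3, moduli -1/14 + (1/14)*sqrt(785) and 1/14 + (1/14)*sqrt(785).
The radius of convergence is the smallest modulus among the singular points: -5/3 + (1/33)*sqrt(3421).


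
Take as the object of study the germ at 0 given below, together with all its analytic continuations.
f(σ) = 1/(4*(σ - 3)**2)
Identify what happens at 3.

The point is a pole of order 2.

The denominator factor σ - 3 vanishes at 3 and appears to the power 2; the numerator there equals 1/4, nonzero, and no other factor vanishes.
Hence a pole whose order is the multiplicity, 2.


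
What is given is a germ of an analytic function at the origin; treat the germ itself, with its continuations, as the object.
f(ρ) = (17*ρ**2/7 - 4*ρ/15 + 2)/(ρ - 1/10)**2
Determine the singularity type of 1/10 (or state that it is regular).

The denominator factor ρ - 1/10 vanishes at 1/10 and appears to the power 2; the numerator there equals 839/420, nonzero, and no other factor vanishes.
Hence a pole whose order is the multiplicity, 2.

The point is a pole of order 2.


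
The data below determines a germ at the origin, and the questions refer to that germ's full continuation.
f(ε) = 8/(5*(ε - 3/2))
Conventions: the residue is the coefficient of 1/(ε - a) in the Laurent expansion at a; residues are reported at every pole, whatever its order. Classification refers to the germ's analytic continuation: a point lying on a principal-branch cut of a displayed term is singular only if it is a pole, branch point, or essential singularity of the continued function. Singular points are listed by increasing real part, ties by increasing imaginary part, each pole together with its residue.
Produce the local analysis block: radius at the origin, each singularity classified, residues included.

Radius of convergence at 0: 3/2.
At 3/2: a pole of order 1; residue 8/5.

Denominator factor (ε - 3/2): pole of order 1 at 3/2, modulus 3/2.
The radius of convergence is the smallest modulus among the singular points: 3/2.
At the order-1 pole 3/2 set g(ε) = (ε - (3/2))*f(ε) = 8/5.
Simple pole: residue = g(a) at a = 3/2, which is 8/5.


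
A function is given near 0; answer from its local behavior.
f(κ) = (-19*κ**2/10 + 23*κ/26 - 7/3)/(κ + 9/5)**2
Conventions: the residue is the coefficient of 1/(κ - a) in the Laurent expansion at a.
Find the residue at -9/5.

The residue is 5021/650.

At the order-2 pole -9/5 set g(κ) = (κ - (-9/5))^2*f(κ) = -19*κ**2/10 + 23*κ/26 - 7/3.
Order-2 pole: residue = g'(a); g'(-9/5) = 5021/650, so the residue is 5021/650.


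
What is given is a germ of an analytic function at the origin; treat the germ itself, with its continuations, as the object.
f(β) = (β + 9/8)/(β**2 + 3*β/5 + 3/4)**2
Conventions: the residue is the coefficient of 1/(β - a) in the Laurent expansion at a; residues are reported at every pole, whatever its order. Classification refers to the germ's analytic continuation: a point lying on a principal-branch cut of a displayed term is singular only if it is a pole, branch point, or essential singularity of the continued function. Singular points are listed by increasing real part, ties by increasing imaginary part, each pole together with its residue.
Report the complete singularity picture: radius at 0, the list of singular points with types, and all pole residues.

Denominator factor (β**2 + 3*β/5 + 3/4)^2: discriminant -66/25, complex-conjugate roots (-3/10) + ((1/10)*sqrt(66))*i and (-3/10) - ((1/10)*sqrt(66))*i; poles of order 2, moduli (1/2)*sqrt(3) and (1/2)*sqrt(3).
The radius of convergence is the smallest modulus among the singular points: (1/2)*sqrt(3).
The factor β**2 + 3*β/5 + 3/4 splits as (β - a)(β - a') with a = (-3/10) - ((1/10)*sqrt(66))*i, a' = (-3/10) + ((1/10)*sqrt(66))*i. At the order-2 pole a set g(β) = (β - a)^2*f(β) = [β + 9/8] / (β - a')^2.
Order-2 pole: residue = g'(a); g'((-3/10) - ((1/10)*sqrt(66))*i) = ((25/528)*sqrt(66))*i, so the residue is ((25/528)*sqrt(66))*i.
The factor β**2 + 3*β/5 + 3/4 splits as (β - a)(β - a') with a = (-3/10) + ((1/10)*sqrt(66))*i, a' = (-3/10) - ((1/10)*sqrt(66))*i. At the order-2 pole a set g(β) = (β - a)^2*f(β) = [β + 9/8] / (β - a')^2.
Order-2 pole: residue = g'(a); g'((-3/10) + ((1/10)*sqrt(66))*i) = -((25/528)*sqrt(66))*i, so the residue is -((25/528)*sqrt(66))*i.
List the singular points by increasing real part (a conjugate pair: the negative imaginary part first).

Radius of convergence at 0: (1/2)*sqrt(3).
At (-3/10) - ((1/10)*sqrt(66))*i: a pole of order 2; residue ((25/528)*sqrt(66))*i.
At (-3/10) + ((1/10)*sqrt(66))*i: a pole of order 2; residue -((25/528)*sqrt(66))*i.


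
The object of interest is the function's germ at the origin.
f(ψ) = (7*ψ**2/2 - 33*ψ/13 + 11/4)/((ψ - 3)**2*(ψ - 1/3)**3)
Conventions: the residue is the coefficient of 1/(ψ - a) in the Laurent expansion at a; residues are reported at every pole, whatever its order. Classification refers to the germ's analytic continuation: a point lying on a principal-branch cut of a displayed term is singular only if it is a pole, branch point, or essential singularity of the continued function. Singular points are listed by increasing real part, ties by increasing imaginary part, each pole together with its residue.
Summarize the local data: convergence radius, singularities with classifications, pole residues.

Radius of convergence at 0: 1/3.
At 1/3: a pole of order 3; residue 129195/212992.
At 3: a pole of order 2; residue -129195/212992.

Denominator factor (ψ - 1/3)^3: pole of order 3 at 1/3, modulus 1/3.
Denominator factor (ψ - 3)^2: pole of order 2 at 3, modulus 3.
The radius of convergence is the smallest modulus among the singular points: 1/3.
At the order-3 pole 1/3 set g(ψ) = (ψ - (1/3))^3*f(ψ) = (7*ψ**2/2 - 33*ψ/13 + 11/4)/(ψ - 3)**2.
Order-3 pole: residue = g''(a)/2; g''(1/3) = 129195/106496, so the residue is 129195/212992.
At the order-2 pole 3 set g(ψ) = (ψ - (3))^2*f(ψ) = (7*ψ**2/2 - 33*ψ/13 + 11/4)/(ψ - 1/3)**3.
Order-2 pole: residue = g'(a); g'(3) = -129195/212992, so the residue is -129195/212992.
List the singular points by increasing real part (a conjugate pair: the negative imaginary part first).


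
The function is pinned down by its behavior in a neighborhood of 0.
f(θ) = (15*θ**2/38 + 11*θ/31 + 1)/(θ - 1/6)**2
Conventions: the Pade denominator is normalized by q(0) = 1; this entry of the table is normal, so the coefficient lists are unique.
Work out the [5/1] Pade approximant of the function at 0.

Taylor coefficients needed (expand at 0): a_0 = 36, a_1 = 13788/31, a_2 = 2388690/589, a_3 = 19233288/589, a_4 = 144806616/589, a_5 = 1045281024/589, a_6 = 7330334112/589.
Write the denominator as Q(θ) = 1 + q1*θ. Requiring Q*f - P = O(θ^7) with deg P <= 5 kills the coefficients of θ^6..θ^6 in Q*f:
  θ^6: a_6 + q1*a_5 = 0, i.e. 7330334112/589 + (1045281024/589)*q1 = 0.
Solving this linear system: q1 = -104743/14936.
The numerator is Q*f truncated at degree 5: P0 = a_0 = 36; P1 = a_1 + q1*a_0 = 22261095/115754; P2 = a_2 + q1*a_1 = 2059435161/2199326; P3 = a_3 + q1*a_2 = 18534916449/4398652; P4 = a_4 + q1*a_3 = 18534916449/1099663; P5 = a_5 + q1*a_4 = 55604749347/1099663.

The Pade approximant has numerator coefficients [36, 22261095/115754, 2059435161/2199326, 18534916449/4398652, 18534916449/1099663, 55604749347/1099663]; denominator coefficients [1, -104743/14936].


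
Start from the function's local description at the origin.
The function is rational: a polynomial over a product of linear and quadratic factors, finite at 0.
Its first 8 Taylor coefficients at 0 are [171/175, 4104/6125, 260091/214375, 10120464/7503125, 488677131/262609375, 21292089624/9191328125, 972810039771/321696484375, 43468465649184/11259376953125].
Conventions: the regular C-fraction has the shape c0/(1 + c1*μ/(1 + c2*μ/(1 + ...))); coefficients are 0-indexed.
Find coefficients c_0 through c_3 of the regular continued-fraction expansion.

Taylor coefficients (read off): a_0 = 171/175, a_1 = 4104/6125, a_2 = 260091/214375, a_3 = 10120464/7503125.
c0 = a_0 = 171/175. Peel one level at a time: if S = 1 + c*μ/S' with S'(0) = 1, then c is the μ-coefficient of S and S' = c*μ/(S - 1).
S_1 = c0/f = 1 + (-24/35)*μ + (-27/35)*μ^2 + ...; c1 = -24/35.
S_2 = c1*μ/(S_1 - 1) = 1 + (-9/8)*μ + (81/64)*μ^2 + ...; c2 = -9/8.
S_3 = c2*μ/(S_2 - 1) = 1 + (9/8)*μ + ...; c3 = 9/8.

The regular C-fraction coefficients are [171/175, -24/35, -9/8, 9/8].


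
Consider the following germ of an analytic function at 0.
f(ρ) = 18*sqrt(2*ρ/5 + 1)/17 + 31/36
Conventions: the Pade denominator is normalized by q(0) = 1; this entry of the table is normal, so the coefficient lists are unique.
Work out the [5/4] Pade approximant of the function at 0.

Taylor coefficients needed (expand at 0): a_0 = 1175/612, a_1 = 18/85, a_2 = -9/425, a_3 = 9/2125, a_4 = -9/8500, a_5 = 63/212500, a_6 = -189/2125000, a_7 = 297/10625000, a_8 = -3861/425000000, a_9 = 1287/425000000.
Write the denominator as Q(ρ) = 1 + q1*ρ + q2*ρ^2 + q3*ρ^3 + q4*ρ^4. Requiring Q*f - P = O(ρ^10) with deg P <= 5 kills the coefficients of ρ^6..ρ^9 in Q*f:
  ρ^6: a_6 + q1*a_5 + q2*a_4 + q3*a_3 + q4*a_2 = 0, i.e. -189/2125000 + (63/212500)*q1 + (-9/8500)*q2 + (9/2125)*q3 + (-9/425)*q4 = 0.
  ρ^7: a_7 + q1*a_6 + q2*a_5 + q3*a_4 + q4*a_3 = 0, i.e. 297/10625000 + (-189/2125000)*q1 + (63/212500)*q2 + (-9/8500)*q3 + (9/2125)*q4 = 0.
  ρ^8: a_8 + q1*a_7 + q2*a_6 + q3*a_5 + q4*a_4 = 0, i.e. -3861/425000000 + (297/10625000)*q1 + (-189/2125000)*q2 + (63/212500)*q3 + (-9/8500)*q4 = 0.
  ρ^9: a_9 + q1*a_8 + q2*a_7 + q3*a_6 + q4*a_5 = 0, i.e. 1287/425000000 + (-3861/425000000)*q1 + (297/10625000)*q2 + (-189/2125000)*q3 + (63/212500)*q4 = 0.
Solving this linear system: q1 = 4/5, q2 = 21/100, q3 = 1/50, q4 = 1/2000.
The numerator is Q*f truncated at degree 5: P0 = a_0 = 1175/612; P1 = a_1 + q1*a_0 = 1337/765; P2 = a_2 + q1*a_1 + q2*a_0 = 11249/20400; P3 = a_3 + q1*a_2 + q2*a_1 + q3*a_0 = 2147/30600; P4 = a_4 + q1*a_3 + q2*a_2 + q3*a_1 + q4*a_0 = 3767/1224000; P5 = a_5 + q1*a_4 + q2*a_3 + q3*a_2 + q4*a_1 = 9/425000.

The Pade approximant has numerator coefficients [1175/612, 1337/765, 11249/20400, 2147/30600, 3767/1224000, 9/425000]; denominator coefficients [1, 4/5, 21/100, 1/50, 1/2000].


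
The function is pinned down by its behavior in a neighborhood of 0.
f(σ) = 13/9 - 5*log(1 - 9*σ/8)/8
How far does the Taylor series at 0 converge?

The radius of convergence is 8/9.

Branch term (-5/8)*log(1 - σ/(8/9)): its argument vanishes at σ = 8/9, a logarithmic branch point, modulus 8/9.
The radius of convergence is the smallest modulus among the singular points: 8/9.


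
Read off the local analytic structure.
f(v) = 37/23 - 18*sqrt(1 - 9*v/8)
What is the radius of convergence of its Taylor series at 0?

The radius of convergence is 8/9.

Branch term (-18)*sqrt(1 - v/(8/9)): its argument vanishes at v = 8/9, a square-root branch point, modulus 8/9.
The radius of convergence is the smallest modulus among the singular points: 8/9.


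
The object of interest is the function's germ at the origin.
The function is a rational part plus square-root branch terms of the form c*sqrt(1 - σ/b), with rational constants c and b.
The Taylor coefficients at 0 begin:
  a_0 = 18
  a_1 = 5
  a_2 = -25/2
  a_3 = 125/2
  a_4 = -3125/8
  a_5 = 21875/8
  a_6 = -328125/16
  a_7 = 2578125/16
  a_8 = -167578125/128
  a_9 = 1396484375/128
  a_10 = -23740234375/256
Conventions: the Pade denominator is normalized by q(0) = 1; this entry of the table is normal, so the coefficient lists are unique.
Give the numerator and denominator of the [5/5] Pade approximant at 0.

Taylor coefficients needed (read off): a_0 = 18, a_1 = 5, a_2 = -25/2, a_3 = 125/2, a_4 = -3125/8, a_5 = 21875/8, a_6 = -328125/16, a_7 = 2578125/16, a_8 = -167578125/128, a_9 = 1396484375/128, a_10 = -23740234375/256.
Write the denominator as Q(σ) = 1 + q1*σ + q2*σ^2 + q3*σ^3 + q4*σ^4 + q5*σ^5. Requiring Q*f - P = O(σ^11) with deg P <= 5 kills the coefficients of σ^6..σ^10 in Q*f:
  σ^6: a_6 + q1*a_5 + q2*a_4 + q3*a_3 + q4*a_2 + q5*a_1 = 0, i.e. -328125/16 + (21875/8)*q1 + (-3125/8)*q2 + (125/2)*q3 + (-25/2)*q4 + (5)*q5 = 0.
  σ^7: a_7 + q1*a_6 + q2*a_5 + q3*a_4 + q4*a_3 + q5*a_2 = 0, i.e. 2578125/16 + (-328125/16)*q1 + (21875/8)*q2 + (-3125/8)*q3 + (125/2)*q4 + (-25/2)*q5 = 0.
  σ^8: a_8 + q1*a_7 + q2*a_6 + q3*a_5 + q4*a_4 + q5*a_3 = 0, i.e. -167578125/128 + (2578125/16)*q1 + (-328125/16)*q2 + (21875/8)*q3 + (-3125/8)*q4 + (125/2)*q5 = 0.
  σ^9: a_9 + q1*a_8 + q2*a_7 + q3*a_6 + q4*a_5 + q5*a_4 = 0, i.e. 1396484375/128 + (-167578125/128)*q1 + (2578125/16)*q2 + (-328125/16)*q3 + (21875/8)*q4 + (-3125/8)*q5 = 0.
  σ^10: a_10 + q1*a_9 + q2*a_8 + q3*a_7 + q4*a_6 + q5*a_5 = 0, i.e. -23740234375/256 + (1396484375/128)*q1 + (-167578125/128)*q2 + (2578125/16)*q3 + (-328125/16)*q4 + (21875/8)*q5 = 0.
Solving this linear system: q1 = 45/2, q2 = 175, q3 = 4375/8, q4 = 9375/16, q5 = 3125/32.
The numerator is Q*f truncated at degree 5: P0 = a_0 = 18; P1 = a_1 + q1*a_0 = 410; P2 = a_2 + q1*a_1 + q2*a_0 = 3250; P3 = a_3 + q1*a_2 + q2*a_1 + q3*a_0 = 10500; P4 = a_4 + q1*a_3 + q2*a_2 + q3*a_1 + q4*a_0 = 96875/8; P5 = a_5 + q1*a_4 + q2*a_3 + q3*a_2 + q4*a_1 + q5*a_0 = 21875/8.

The Pade approximant has numerator coefficients [18, 410, 3250, 10500, 96875/8, 21875/8]; denominator coefficients [1, 45/2, 175, 4375/8, 9375/16, 3125/32].


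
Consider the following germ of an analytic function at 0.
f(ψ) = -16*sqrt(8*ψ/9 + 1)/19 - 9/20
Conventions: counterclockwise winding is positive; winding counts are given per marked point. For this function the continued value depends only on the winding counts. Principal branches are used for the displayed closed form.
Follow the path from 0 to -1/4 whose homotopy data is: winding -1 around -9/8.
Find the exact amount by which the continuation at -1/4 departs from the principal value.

The rational part is single-valued and drops out of the difference; each branch term changes only by its own monodromy.
(-16/19)*sqrt(1 - ψ/(-9/8)): winding -1 is odd, the square root flips sign, contributing -2*(-16/19)*sqrt(1 - (-1/4)/(-9/8)) = -2*(-16/19)*sqrt(7/9) = (32/57)*sqrt(7).
Summing the contributions at ψ = -1/4 gives (32/57)*sqrt(7).

Continued minus principal equals (32/57)*sqrt(7).


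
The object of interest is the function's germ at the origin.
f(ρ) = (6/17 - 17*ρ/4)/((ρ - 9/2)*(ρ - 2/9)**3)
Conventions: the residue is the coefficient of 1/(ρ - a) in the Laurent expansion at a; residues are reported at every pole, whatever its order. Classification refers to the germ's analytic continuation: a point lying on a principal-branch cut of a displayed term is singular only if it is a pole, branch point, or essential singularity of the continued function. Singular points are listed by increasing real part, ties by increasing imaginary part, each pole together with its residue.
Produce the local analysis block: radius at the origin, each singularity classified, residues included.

Radius of convergence at 0: 2/9.
At 2/9: a pole of order 3; residue 1861137/7761061.
At 9/2: a pole of order 1; residue -1861137/7761061.

Denominator factor (ρ - 9/2): pole of order 1 at 9/2, modulus 9/2.
Denominator factor (ρ - 2/9)^3: pole of order 3 at 2/9, modulus 2/9.
The radius of convergence is the smallest modulus among the singular points: 2/9.
At the order-3 pole 2/9 set g(ρ) = (ρ - (2/9))^3*f(ρ) = (6/17 - 17*ρ/4)/(ρ - 9/2).
Order-3 pole: residue = g''(a)/2; g''(2/9) = 3722274/7761061, so the residue is 1861137/7761061.
At the order-1 pole 9/2 set g(ρ) = (ρ - (9/2))*f(ρ) = (6/17 - 17*ρ/4)/(ρ - 2/9)**3.
Simple pole: residue = g(a) at a = 9/2, which is -1861137/7761061.
List the singular points by increasing real part (a conjugate pair: the negative imaginary part first).


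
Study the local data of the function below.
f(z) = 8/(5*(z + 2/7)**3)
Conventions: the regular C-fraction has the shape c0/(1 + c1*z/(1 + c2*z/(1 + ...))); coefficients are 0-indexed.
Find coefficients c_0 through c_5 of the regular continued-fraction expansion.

Taylor coefficients (expand at 0): a_0 = 343/5, a_1 = -7203/10, a_2 = 50421/10, a_3 = -117649/4, a_4 = 2470629/16, a_5 = -121060821/160.
c0 = a_0 = 343/5. Peel one level at a time: if S = 1 + c*z/S' with S'(0) = 1, then c is the z-coefficient of S and S' = c*z/(S - 1).
S_1 = c0/f = 1 + (21/2)*z + (147/4)*z^2 + ...; c1 = 21/2.
S_2 = c1*z/(S_1 - 1) = 1 + (-7/2)*z + (49/6)*z^2 + ...; c2 = -7/2.
S_3 = c2*z/(S_2 - 1) = 1 + (7/3)*z + (49/36)*z^2 + ...; c3 = 7/3.
S_4 = c3*z/(S_3 - 1) = 1 + (-7/12)*z + (49/48)*z^2 + ...; c4 = -7/12.
S_5 = c4*z/(S_4 - 1) = 1 + (7/4)*z + ...; c5 = 7/4.

The regular C-fraction coefficients are [343/5, 21/2, -7/2, 7/3, -7/12, 7/4].
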